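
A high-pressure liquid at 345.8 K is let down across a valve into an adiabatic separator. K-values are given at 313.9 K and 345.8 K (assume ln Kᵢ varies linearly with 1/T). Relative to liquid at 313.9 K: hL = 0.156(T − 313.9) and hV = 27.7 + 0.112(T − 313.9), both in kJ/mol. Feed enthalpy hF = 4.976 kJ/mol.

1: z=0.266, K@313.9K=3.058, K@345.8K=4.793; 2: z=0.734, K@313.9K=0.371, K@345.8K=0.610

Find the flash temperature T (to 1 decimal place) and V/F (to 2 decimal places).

T = 320.4 K, V/F = 0.14

Adiabatic flash: solve Rachford–Rice at each trial T, then check hF = ψ·hV(T) + (1−ψ)·hL(T).
  T = 313.9 K: K = (3.058, 0.371), RR gives ψ = 0.066, H_out = 1.835 kJ/mol
  T = 345.8 K: K = (4.793, 0.610), RR gives ψ = 0.489, H_out = 17.823 kJ/mol
  T = 329.9 K: K = (3.873, 0.482), RR gives ψ = 0.258, H_out = 9.458 kJ/mol
  T = 321.9 K: K = (3.452, 0.424), RR gives ψ = 0.163, H_out = 5.693 kJ/mol
  T = 317.9 K: K = (3.251, 0.397), RR gives ψ = 0.115, H_out = 3.793 kJ/mol
  T = 319.9 K: K = (3.351, 0.410), RR gives ψ = 0.139, H_out = 4.748 kJ/mol
Linear interpolation between T = 319.9 (H_out = 4.748) and T = 321.9 (H_out = 5.693) on hF = 4.976 gives T ≈ 320.4 K, at which ψ = 0.14.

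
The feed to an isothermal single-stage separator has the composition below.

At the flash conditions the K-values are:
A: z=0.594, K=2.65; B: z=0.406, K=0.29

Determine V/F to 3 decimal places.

V/F = 0.591

Material balance + equilibrium reduce to Σ zᵢ(Kᵢ−1)/(1+V/F(Kᵢ−1)) = 0.
g(0) = ΣzᵢKᵢ − 1 = 0.692 and g(1) = 1 − Σzᵢ/Kᵢ = -0.624, so a root lies in (0, 1).
Binary case is linear: z₁(K₁−1)(1+V/F(K₂−1)) + z₂(K₂−1)(1+V/F(K₁−1)) = 0
⇒ V/F = [z₁(K₁−1)+z₂(K₂−1)] / [−(K₁−1)(K₂−1)] = 0.6918/1.1715 = 0.591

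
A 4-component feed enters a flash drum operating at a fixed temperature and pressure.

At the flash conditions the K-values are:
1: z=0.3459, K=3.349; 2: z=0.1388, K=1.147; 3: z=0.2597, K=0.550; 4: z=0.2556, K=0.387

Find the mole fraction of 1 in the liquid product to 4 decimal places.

x_1 = 0.1552

Newton–Raphson from ψ = 0.5:
  ψ = 0.5000: g = 0.01594, g' = -0.6935 → ψ = 0.5230
  ψ = 0.5230: g = 0.00010, g' = -0.6849 → ψ = 0.5231
Converged at ψ = 0.5231.
Compositions from xᵢ = zᵢ/(1+ψ(Kᵢ−1)), yᵢ = Kᵢxᵢ:
  1: x = 0.1552, y = 0.5197
  2: x = 0.1289, y = 0.1478
  3: x = 0.3397, y = 0.1868
  4: x = 0.3763, y = 0.1456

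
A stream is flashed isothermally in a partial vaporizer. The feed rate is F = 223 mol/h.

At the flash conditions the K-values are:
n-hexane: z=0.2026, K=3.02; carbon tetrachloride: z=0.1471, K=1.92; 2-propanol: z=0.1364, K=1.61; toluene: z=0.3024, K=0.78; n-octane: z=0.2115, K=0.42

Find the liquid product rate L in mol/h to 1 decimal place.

L = 54.2 mol/h

Material balance + equilibrium reduce to Σ zᵢ(Kᵢ−1)/(1+V/F(Kᵢ−1)) = 0.
Feasibility: ΣzᵢKᵢ = 1.4386, Σzᵢ/Kᵢ = 1.1197 — both > 1, two phases present.
Newton iteration, V/F⁰ = 0.63:
  V/F = 0.6300: g = 0.05533, g' = -0.4328 → V/F = 0.7578
  V/F = 0.7578: g = -0.00036, g' = -0.4436 → V/F = 0.7570
Converged at V/F = 0.7570.
Then V = V/F·F = 0.7570·223 = 168.8 mol/h and L = F − V = 54.2 mol/h.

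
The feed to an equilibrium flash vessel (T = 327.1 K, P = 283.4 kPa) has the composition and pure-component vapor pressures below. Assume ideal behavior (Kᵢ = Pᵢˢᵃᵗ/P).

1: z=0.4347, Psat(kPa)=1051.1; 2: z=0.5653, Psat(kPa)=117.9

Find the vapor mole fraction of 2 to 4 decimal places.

y_2 = 0.3422

Raoult's law: Kᵢ = Pᵢˢᵃᵗ/P = Pᵢˢᵃᵗ/283.4.
  K_1 = 1051.1/283.4 = 3.708892, K_2 = 117.9/283.4 = 0.416020
Newton iteration, V/F⁰ = 0.5:
  V/F = 0.5000: g = 0.03387, g' = -0.9600 → V/F = 0.5353
  V/F = 0.5353: g = 0.00039, g' = -0.9394 → V/F = 0.5357
Converged at V/F = 0.5357.
Compositions from xᵢ = zᵢ/(1+V/F(Kᵢ−1)), yᵢ = Kᵢxᵢ:
  1: x = 0.1773, y = 0.6578
  2: x = 0.8227, y = 0.3422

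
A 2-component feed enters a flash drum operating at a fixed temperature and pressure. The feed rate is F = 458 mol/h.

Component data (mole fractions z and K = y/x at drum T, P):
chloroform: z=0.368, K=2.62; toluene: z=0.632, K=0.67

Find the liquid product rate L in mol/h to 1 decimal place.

L = 125.9 mol/h

Let β = V/F and solve Σ zᵢ(Kᵢ−1)/(1+β(Kᵢ−1)) = 0.
Feasibility: ΣzᵢKᵢ = 1.388, Σzᵢ/Kᵢ = 1.084 — both > 1, two phases present.
Newton iteration, β⁰ = 0.5:
  β = 0.500: g = 0.0796, g' = -0.394 → β = 0.702
  β = 0.702: g = 0.0074, g' = -0.328 → β = 0.725
Converged at β = 0.725.
Then V = β·F = 0.7250·458 = 332.1 mol/h and L = F − V = 125.9 mol/h.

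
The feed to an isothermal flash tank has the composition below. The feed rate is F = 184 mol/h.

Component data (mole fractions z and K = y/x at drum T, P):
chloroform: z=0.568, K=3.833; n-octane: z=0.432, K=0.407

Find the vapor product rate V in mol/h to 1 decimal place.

Binary case is linear: z₁(K₁−1)(1+ψ(K₂−1)) + z₂(K₂−1)(1+ψ(K₁−1)) = 0
⇒ ψ = [z₁(K₁−1)+z₂(K₂−1)] / [−(K₁−1)(K₂−1)] = 1.3530/1.6800 = 0.805
Then V = ψ·F = 0.8054·184 = 148.2 mol/h and L = F − V = 35.8 mol/h.

V = 148.2 mol/h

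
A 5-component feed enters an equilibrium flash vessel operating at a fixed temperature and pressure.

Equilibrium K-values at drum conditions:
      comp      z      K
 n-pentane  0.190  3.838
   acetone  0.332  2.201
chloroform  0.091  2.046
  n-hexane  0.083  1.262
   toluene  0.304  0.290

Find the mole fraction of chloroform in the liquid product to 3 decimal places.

x_chloroform = 0.051

Let ψ = V/F and solve Σ zᵢ(Kᵢ−1)/(1+ψ(Kᵢ−1)) = 0.
Feasibility: ΣzᵢKᵢ = 1.839, Σzᵢ/Kᵢ = 1.359 — both > 1, two phases present.
Iterate (Newton) starting at ψ = 0.33:
  ψ = 0.330: g = 0.3729, g' = -0.975 → ψ = 0.712
  ψ = 0.712: g = 0.0294, g' = -0.971 → ψ = 0.743
  ψ = 0.743: g = -0.0006, g' = -1.014 → ψ = 0.742
Converged at ψ = 0.742.
Compositions from xᵢ = zᵢ/(1+ψ(Kᵢ−1)), yᵢ = Kᵢxᵢ:
  n-pentane: x = 0.061, y = 0.235
  acetone: x = 0.176, y = 0.386
  chloroform: x = 0.051, y = 0.105
  n-hexane: x = 0.069, y = 0.088
  toluene: x = 0.643, y = 0.186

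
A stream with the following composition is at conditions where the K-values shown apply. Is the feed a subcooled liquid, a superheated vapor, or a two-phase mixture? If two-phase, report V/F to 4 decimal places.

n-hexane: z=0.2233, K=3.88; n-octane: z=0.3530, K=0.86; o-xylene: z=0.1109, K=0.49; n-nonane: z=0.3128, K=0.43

two-phase, V/F = 0.3161

ΣzᵢKᵢ = 1.3588; Σzᵢ/Kᵢ = 1.4218.
Both exceed 1, so a two-phase solution exists.
Let ψ = V/F and solve Σ zᵢ(Kᵢ−1)/(1+ψ(Kᵢ−1)) = 0.
Newton–Raphson from ψ = 0.5:
  ψ = 0.5000: g = -0.11486, g' = -0.5699 → ψ = 0.2984
  ψ = 0.2984: g = 0.01271, g' = -0.7309 → ψ = 0.3158
  ψ = 0.3158: g = 0.00021, g' = -0.7076 → ψ = 0.3161
Converged at ψ = 0.3161.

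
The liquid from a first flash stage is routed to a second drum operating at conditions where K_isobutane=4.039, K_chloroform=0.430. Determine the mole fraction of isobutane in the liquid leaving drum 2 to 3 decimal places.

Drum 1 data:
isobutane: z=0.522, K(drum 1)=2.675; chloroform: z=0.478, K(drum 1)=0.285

x_isobutane (drum 2) = 0.158

Drum 1:
Material balance + equilibrium reduce to Σ zᵢ(Kᵢ−1)/(1+ψ₁(Kᵢ−1)) = 0.
Feasibility: ΣzᵢKᵢ = 1.533, Σzᵢ/Kᵢ = 1.872 — both > 1, two phases present.
Iterate (Newton) starting at ψ₁ = 0.5:
  ψ₁ = 0.500: g = -0.0561, g' = -1.026 → ψ₁ = 0.445
Converged at ψ₁ = 0.445.
Drum-1 compositions:
  isobutane: x = 0.299, y = 0.800
  chloroform: x = 0.701, y = 0.200
Drum-2 feed = drum-1 liquid: z₂ = (0.2992, 0.7008).
Drum 2:
Rachford–Rice: g(ψ₂) = Σ zᵢ(Kᵢ−1)/(1+ψ₂(Kᵢ−1)) = 0.
Check two-phase: ΣzᵢKᵢ = 1.510 > 1 and Σzᵢ/Kᵢ = 1.704 > 1, so g(0) = 0.510 > 0 and g(1) = -0.704 < 0.
Binary case is linear: z₁(K₁−1)(1+ψ₂(K₂−1)) + z₂(K₂−1)(1+ψ₂(K₁−1)) = 0
⇒ ψ₂ = [z₁(K₁−1)+z₂(K₂−1)] / [−(K₁−1)(K₂−1)] = 0.5097/1.7322 = 0.294
  isobutane: x = 0.158, y = 0.638
  chloroform: x = 0.842, y = 0.362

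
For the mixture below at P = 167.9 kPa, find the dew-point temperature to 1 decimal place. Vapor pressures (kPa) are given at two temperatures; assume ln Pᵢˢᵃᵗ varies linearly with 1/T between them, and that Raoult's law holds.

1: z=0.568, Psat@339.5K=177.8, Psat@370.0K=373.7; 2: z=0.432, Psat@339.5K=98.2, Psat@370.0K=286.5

Dew-point temperature: Σzᵢ·P/Pᵢˢᵃᵗ(T) = 1. Interpolate ln Pᵢˢᵃᵗ = aᵢ + bᵢ/T.
  T = 339.5 K: ΣzᵢP/Pᵢˢᵃᵗ = 1.2750
  T = 370.0 K: ΣzᵢP/Pᵢˢᵃᵗ = 0.5084
  T = 354.8 K: ΣzᵢP/Pᵢˢᵃᵗ = 0.7855
  T = 347.1 K: ΣzᵢP/Pᵢˢᵃᵗ = 0.9961
  T = 343.3 K: ΣzᵢP/Pᵢˢᵃᵗ = 1.1252
  T = 345.2 K: ΣzᵢP/Pᵢˢᵃᵗ = 1.0583
Interpolating between 345.2 K and 347.1 K gives T ≈ 347.0 K.

T = 347.0 K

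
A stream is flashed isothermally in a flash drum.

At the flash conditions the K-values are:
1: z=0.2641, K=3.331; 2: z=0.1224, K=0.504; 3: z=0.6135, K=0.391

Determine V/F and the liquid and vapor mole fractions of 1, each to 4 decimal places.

Rachford–Rice: g(V/F) = Σ zᵢ(Kᵢ−1)/(1+V/F(Kᵢ−1)) = 0.
Feasibility: ΣzᵢKᵢ = 1.1813, Σzᵢ/Kᵢ = 1.8912 — both > 1, two phases present.
Iterate (Newton) starting at V/F = 0.39:
  V/F = 0.3900: g = -0.24281, g' = -0.8314 → V/F = 0.0979
  V/F = 0.0979: g = 0.04005, g' = -1.2417 → V/F = 0.1302
  V/F = 0.1302: g = 0.00157, g' = -1.1474 → V/F = 0.1316
Converged at V/F = 0.1316.
Compositions from xᵢ = zᵢ/(1+V/F(Kᵢ−1)), yᵢ = Kᵢxᵢ:
  1: x = 0.2021, y = 0.6732
  2: x = 0.1309, y = 0.0660
  3: x = 0.6669, y = 0.2608

V/F = 0.1316, x_1 = 0.2021, y_1 = 0.6732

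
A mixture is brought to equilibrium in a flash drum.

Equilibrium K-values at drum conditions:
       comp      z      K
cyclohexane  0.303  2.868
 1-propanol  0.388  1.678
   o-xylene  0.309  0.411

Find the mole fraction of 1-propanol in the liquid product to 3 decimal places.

x_1-propanol = 0.243

Newton iteration, ψ⁰ = 0.43:
  ψ = 0.430: g = 0.2738, g' = -0.624 → ψ = 0.869
  ψ = 0.869: g = 0.0087, g' = -0.674 → ψ = 0.882
  ψ = 0.882: g = -0.0001, g' = -0.685 → ψ = 0.881
Converged at ψ = 0.881.
Compositions from xᵢ = zᵢ/(1+ψ(Kᵢ−1)), yᵢ = Kᵢxᵢ:
  cyclohexane: x = 0.114, y = 0.328
  1-propanol: x = 0.243, y = 0.408
  o-xylene: x = 0.643, y = 0.264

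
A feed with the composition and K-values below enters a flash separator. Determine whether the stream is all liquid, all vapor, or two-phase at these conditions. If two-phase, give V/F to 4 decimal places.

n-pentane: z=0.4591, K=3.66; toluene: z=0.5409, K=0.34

ΣzᵢKᵢ = 1.8642; Σzᵢ/Kᵢ = 1.7163.
Both exceed 1, so a two-phase solution exists.
Let ψ = V/F and solve Σ zᵢ(Kᵢ−1)/(1+ψ(Kᵢ−1)) = 0.
Iterate (Newton) starting at ψ = 0.5:
  ψ = 0.5000: g = -0.00870, g' = -1.1232 → ψ = 0.4923
Converged at ψ = 0.4923.

two-phase, V/F = 0.4923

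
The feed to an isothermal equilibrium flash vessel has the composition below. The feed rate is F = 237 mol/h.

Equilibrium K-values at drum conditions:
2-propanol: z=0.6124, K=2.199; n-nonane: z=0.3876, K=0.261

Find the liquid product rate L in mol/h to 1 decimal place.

L = 117.2 mol/h

Binary case is linear: z₁(K₁−1)(1+ψ(K₂−1)) + z₂(K₂−1)(1+ψ(K₁−1)) = 0
⇒ ψ = [z₁(K₁−1)+z₂(K₂−1)] / [−(K₁−1)(K₂−1)] = 0.44783/0.88606 = 0.5054
Then V = ψ·F = 0.5054·237 = 119.8 mol/h and L = F − V = 117.2 mol/h.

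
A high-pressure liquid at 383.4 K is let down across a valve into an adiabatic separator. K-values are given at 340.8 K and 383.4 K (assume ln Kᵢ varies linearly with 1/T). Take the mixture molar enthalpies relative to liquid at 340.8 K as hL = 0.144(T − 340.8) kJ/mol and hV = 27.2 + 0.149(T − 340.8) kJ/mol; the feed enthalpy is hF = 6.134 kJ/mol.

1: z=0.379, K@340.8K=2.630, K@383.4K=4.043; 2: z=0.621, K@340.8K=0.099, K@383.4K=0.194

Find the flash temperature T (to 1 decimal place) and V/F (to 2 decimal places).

Adiabatic flash: solve Rachford–Rice at each trial T, then check hF = ψ·hV(T) + (1−ψ)·hL(T).
  T = 340.8 K: K = (2.630, 0.099), RR gives ψ = 0.040, H_out = 1.079 kJ/mol
  T = 383.4 K: K = (4.043, 0.194), RR gives ψ = 0.266, H_out = 13.430 kJ/mol
  T = 362.1 K: K = (3.302, 0.141), RR gives ψ = 0.172, H_out = 7.755 kJ/mol
  T = 351.5 K: K = (2.959, 0.119), RR gives ψ = 0.113, H_out = 4.625 kJ/mol
  T = 356.8 K: K = (3.128, 0.130), RR gives ψ = 0.144, H_out = 6.227 kJ/mol
  T = 354.1 K: K = (3.041, 0.124), RR gives ψ = 0.129, H_out = 5.422 kJ/mol
  T = 355.5 K: K = (3.086, 0.127), RR gives ψ = 0.137, H_out = 5.842 kJ/mol
Linear interpolation between T = 355.5 (H_out = 5.842) and T = 356.8 (H_out = 6.227) on hF = 6.134 gives T ≈ 356.5 K, at which ψ = 0.14.

T = 356.5 K, V/F = 0.14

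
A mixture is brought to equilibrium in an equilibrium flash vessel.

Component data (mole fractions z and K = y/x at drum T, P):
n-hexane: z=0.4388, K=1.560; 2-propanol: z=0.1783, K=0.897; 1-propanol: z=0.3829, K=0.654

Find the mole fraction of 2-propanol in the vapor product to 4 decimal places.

Material balance + equilibrium reduce to Σ zᵢ(Kᵢ−1)/(1+ψ(Kᵢ−1)) = 0.
Feasibility: ΣzᵢKᵢ = 1.0949, Σzᵢ/Kᵢ = 1.0655 — both > 1, two phases present.
Newton iteration, ψ⁰ = 0.5:
  ψ = 0.5000: g = 0.01242, g' = -0.1531 → ψ = 0.5811
  ψ = 0.5811: g = 0.00004, g' = -0.1523 → ψ = 0.5814
Converged at ψ = 0.5814.
Compositions from xᵢ = zᵢ/(1+ψ(Kᵢ−1)), yᵢ = Kᵢxᵢ:
  n-hexane: x = 0.3310, y = 0.5164
  2-propanol: x = 0.1897, y = 0.1701
  1-propanol: x = 0.4793, y = 0.3135

y_2-propanol = 0.1701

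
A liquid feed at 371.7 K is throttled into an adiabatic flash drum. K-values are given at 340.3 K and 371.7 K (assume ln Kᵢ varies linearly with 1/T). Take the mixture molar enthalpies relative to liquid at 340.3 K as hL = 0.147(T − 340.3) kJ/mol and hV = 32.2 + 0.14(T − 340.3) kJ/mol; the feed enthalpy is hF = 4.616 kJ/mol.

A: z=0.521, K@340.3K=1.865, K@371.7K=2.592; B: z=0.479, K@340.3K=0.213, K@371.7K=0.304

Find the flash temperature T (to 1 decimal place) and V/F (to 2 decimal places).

T = 342.1 K, V/F = 0.14

Adiabatic flash: solve Rachford–Rice at each trial T, then check hF = ψ·hV(T) + (1−ψ)·hL(T).
  T = 340.3 K: K = (1.865, 0.213), RR gives ψ = 0.108, H_out = 3.486 kJ/mol
  T = 371.7 K: K = (2.592, 0.304), RR gives ψ = 0.448, H_out = 18.933 kJ/mol
  T = 356.0 K: K = (2.215, 0.256), RR gives ψ = 0.306, H_out = 12.139 kJ/mol
  T = 348.1 K: K = (2.035, 0.234), RR gives ψ = 0.217, H_out = 8.138 kJ/mol
  T = 344.2 K: K = (1.949, 0.223), RR gives ψ = 0.166, H_out = 5.922 kJ/mol
  T = 342.2 K: K = (1.906, 0.218), RR gives ψ = 0.137, H_out = 4.703 kJ/mol
Linear interpolation between T = 340.3 (H_out = 3.486) and T = 342.2 (H_out = 4.703) on hF = 4.616 gives T ≈ 342.1 K, at which ψ = 0.14.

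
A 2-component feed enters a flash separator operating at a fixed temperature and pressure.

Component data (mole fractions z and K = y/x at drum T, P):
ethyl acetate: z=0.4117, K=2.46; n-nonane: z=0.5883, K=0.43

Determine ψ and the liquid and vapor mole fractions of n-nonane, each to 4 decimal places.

Let ψ = V/F and solve Σ zᵢ(Kᵢ−1)/(1+ψ(Kᵢ−1)) = 0.
g(0) = ΣzᵢKᵢ − 1 = 0.2658 and g(1) = 1 − Σzᵢ/Kᵢ = -0.5355, so a root lies in (0, 1).
Binary case is linear: z₁(K₁−1)(1+ψ(K₂−1)) + z₂(K₂−1)(1+ψ(K₁−1)) = 0
⇒ ψ = [z₁(K₁−1)+z₂(K₂−1)] / [−(K₁−1)(K₂−1)] = 0.26575/0.83220 = 0.3193
Compositions from xᵢ = zᵢ/(1+ψ(Kᵢ−1)), yᵢ = Kᵢxᵢ:
  ethyl acetate: x = 0.2808, y = 0.6907
  n-nonane: x = 0.7192, y = 0.3093

ψ = 0.3193, x_n-nonane = 0.7192, y_n-nonane = 0.3093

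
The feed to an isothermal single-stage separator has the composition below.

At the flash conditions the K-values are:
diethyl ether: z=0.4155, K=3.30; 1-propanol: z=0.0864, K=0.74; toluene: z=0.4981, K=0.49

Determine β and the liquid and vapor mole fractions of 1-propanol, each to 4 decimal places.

β = 0.6134, x_1-propanol = 0.1028, y_1-propanol = 0.0761

Rachford–Rice: g(β) = Σ zᵢ(Kᵢ−1)/(1+β(Kᵢ−1)) = 0.
g(0) = ΣzᵢKᵢ − 1 = 0.6792 and g(1) = 1 − Σzᵢ/Kᵢ = -0.2592, so a root lies in (0, 1).
Newton–Raphson from β = 0.45:
  β = 0.4500: g = 0.11447, g' = -0.7565 → β = 0.6013
  β = 0.6013: g = 0.00800, g' = -0.6648 → β = 0.6134
Converged at β = 0.6134.
Compositions from xᵢ = zᵢ/(1+β(Kᵢ−1)), yᵢ = Kᵢxᵢ:
  diethyl ether: x = 0.1723, y = 0.5688
  1-propanol: x = 0.1028, y = 0.0761
  toluene: x = 0.7249, y = 0.3552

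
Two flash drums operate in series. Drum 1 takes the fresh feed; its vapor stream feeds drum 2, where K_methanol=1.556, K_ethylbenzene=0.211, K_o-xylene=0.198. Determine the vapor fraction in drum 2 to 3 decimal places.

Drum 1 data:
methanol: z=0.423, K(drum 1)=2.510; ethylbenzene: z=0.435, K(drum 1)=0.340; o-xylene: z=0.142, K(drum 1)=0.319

V/F (drum 2) = 0.551

Drum 1:
Material balance + equilibrium reduce to Σ zᵢ(Kᵢ−1)/(1+ψ₁(Kᵢ−1)) = 0.
Check two-phase: ΣzᵢKᵢ = 1.255 > 1 and Σzᵢ/Kᵢ = 1.893 > 1, so g(0) = 0.255 > 0 and g(1) = -0.893 < 0.
Newton–Raphson from ψ₁ = 0.53:
  ψ₁ = 0.530: g = -0.2381, g' = -0.907 → ψ₁ = 0.268
  ψ₁ = 0.268: g = -0.0120, g' = -0.867 → ψ₁ = 0.254
Converged at ψ₁ = 0.254.
Drum-1 compositions:
  methanol: x = 0.306, y = 0.768
  ethylbenzene: x = 0.523, y = 0.178
  o-xylene: x = 0.172, y = 0.055
Drum-2 feed = drum-1 vapor: z₂ = (0.7676, 0.1777, 0.0548).
Drum 2:
Rachford–Rice: g(ψ₂) = Σ zᵢ(Kᵢ−1)/(1+ψ₂(Kᵢ−1)) = 0.
g(0) = ΣzᵢKᵢ − 1 = 0.243 and g(1) = 1 − Σzᵢ/Kᵢ = -0.612, so a root lies in (0, 1).
Newton–Raphson from ψ₂ = 0.68:
  ψ₂ = 0.680: g = -0.0893, g' = -0.810 → ψ₂ = 0.570
  ψ₂ = 0.570: g = -0.0114, g' = -0.621 → ψ₂ = 0.551
Converged at ψ₂ = 0.551.
  methanol: x = 0.588, y = 0.914
  ethylbenzene: x = 0.314, y = 0.066
  o-xylene: x = 0.098, y = 0.019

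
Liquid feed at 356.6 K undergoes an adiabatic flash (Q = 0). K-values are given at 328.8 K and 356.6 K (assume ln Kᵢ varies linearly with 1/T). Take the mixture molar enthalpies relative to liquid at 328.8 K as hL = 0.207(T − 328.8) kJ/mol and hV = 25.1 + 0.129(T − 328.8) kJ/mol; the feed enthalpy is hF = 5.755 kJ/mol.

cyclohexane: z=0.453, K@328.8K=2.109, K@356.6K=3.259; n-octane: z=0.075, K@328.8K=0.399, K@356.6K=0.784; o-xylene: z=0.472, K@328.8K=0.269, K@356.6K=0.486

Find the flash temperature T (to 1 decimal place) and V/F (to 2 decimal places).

Adiabatic flash: solve Rachford–Rice at each trial T, then check hF = ψ·hV(T) + (1−ψ)·hL(T).
  T = 328.8 K: K = (2.109, 0.399, 0.269), RR gives ψ = 0.142, H_out = 3.556 kJ/mol
  T = 356.6 K: K = (3.259, 0.784, 0.486), RR gives ψ = 0.698, H_out = 21.751 kJ/mol
  T = 342.7 K: K = (2.645, 0.567, 0.366), RR gives ψ = 0.411, H_out = 12.757 kJ/mol
  T = 335.8 K: K = (2.369, 0.478, 0.315), RR gives ψ = 0.283, H_out = 8.401 kJ/mol
  T = 332.3 K: K = (2.237, 0.437, 0.291), RR gives ψ = 0.215, H_out = 6.061 kJ/mol
  T = 330.6 K: K = (2.174, 0.418, 0.280), RR gives ψ = 0.180, H_out = 4.869 kJ/mol
Linear interpolation between T = 330.6 (H_out = 4.869) and T = 332.3 (H_out = 6.061) on hF = 5.755 gives T ≈ 331.9 K, at which ψ = 0.21.

T = 331.9 K, V/F = 0.21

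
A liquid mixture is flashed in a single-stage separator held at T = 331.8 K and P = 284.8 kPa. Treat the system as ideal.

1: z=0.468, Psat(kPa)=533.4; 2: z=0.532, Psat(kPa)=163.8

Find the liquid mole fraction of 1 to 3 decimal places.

x_1 = 0.327

Raoult's law: Kᵢ = Pᵢˢᵃᵗ/P = Pᵢˢᵃᵗ/284.8.
  K_1 = 533.4/284.8 = 1.87289, K_2 = 163.8/284.8 = 0.57514
Rachford–Rice: g(ψ) = Σ zᵢ(Kᵢ−1)/(1+ψ(Kᵢ−1)) = 0.
g(0) = ΣzᵢKᵢ − 1 = 0.182 and g(1) = 1 − Σzᵢ/Kᵢ = -0.175, so a root lies in (0, 1).
Binary case is linear: z₁(K₁−1)(1+ψ(K₂−1)) + z₂(K₂−1)(1+ψ(K₁−1)) = 0
⇒ ψ = [z₁(K₁−1)+z₂(K₂−1)] / [−(K₁−1)(K₂−1)] = 0.1825/0.3709 = 0.492
Compositions from xᵢ = zᵢ/(1+ψ(Kᵢ−1)), yᵢ = Kᵢxᵢ:
  1: x = 0.327, y = 0.613
  2: x = 0.673, y = 0.387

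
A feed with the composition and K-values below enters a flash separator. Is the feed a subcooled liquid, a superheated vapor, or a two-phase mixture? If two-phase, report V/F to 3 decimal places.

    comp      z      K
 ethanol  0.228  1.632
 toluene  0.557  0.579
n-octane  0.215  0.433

ΣzᵢKᵢ = 0.788; Σzᵢ/Kᵢ = 1.598.
Since ΣzᵢKᵢ < 1 the mixture is below its bubble point — single liquid phase.

subcooled liquid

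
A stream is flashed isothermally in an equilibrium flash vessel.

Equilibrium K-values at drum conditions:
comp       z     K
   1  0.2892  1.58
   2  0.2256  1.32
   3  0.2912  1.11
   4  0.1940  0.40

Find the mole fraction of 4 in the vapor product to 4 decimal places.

y_4 = 0.1375

Rachford–Rice: g(V/F) = Σ zᵢ(Kᵢ−1)/(1+V/F(Kᵢ−1)) = 0.
Feasibility: ΣzᵢKᵢ = 1.1556, Σzᵢ/Kᵢ = 1.1013 — both > 1, two phases present.
Iterate (Newton) starting at V/F = 0.43:
  V/F = 0.4300: g = 0.07143, g' = -0.2102 → V/F = 0.7697
  V/F = 0.7697: g = -0.01287, g' = -0.3055 → V/F = 0.7276
  V/F = 0.7276: g = -0.00041, g' = -0.2863 → V/F = 0.7262
Converged at V/F = 0.7261.
Compositions from xᵢ = zᵢ/(1+V/F(Kᵢ−1)), yᵢ = Kᵢxᵢ:
  1: x = 0.2035, y = 0.3215
  2: x = 0.1831, y = 0.2416
  3: x = 0.2697, y = 0.2993
  4: x = 0.3438, y = 0.1375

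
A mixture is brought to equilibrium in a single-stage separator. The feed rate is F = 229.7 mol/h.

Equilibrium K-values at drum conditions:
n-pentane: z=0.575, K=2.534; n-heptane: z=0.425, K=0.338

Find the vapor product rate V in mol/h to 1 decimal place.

Rachford–Rice: g(V/F) = Σ zᵢ(Kᵢ−1)/(1+V/F(Kᵢ−1)) = 0.
Check two-phase: ΣzᵢKᵢ = 1.601 > 1 and Σzᵢ/Kᵢ = 1.484 > 1, so g(0) = 0.601 > 0 and g(1) = -0.484 < 0.
Newton–Raphson from V/F = 0.47:
  V/F = 0.470: g = 0.1041, g' = -0.849 → V/F = 0.593
  V/F = 0.593: g = -0.0009, g' = -0.876 → V/F = 0.592
Converged at V/F = 0.592.
Then V = V/F·F = 0.5915·229.7 = 135.9 mol/h and L = F − V = 93.8 mol/h.

V = 135.9 mol/h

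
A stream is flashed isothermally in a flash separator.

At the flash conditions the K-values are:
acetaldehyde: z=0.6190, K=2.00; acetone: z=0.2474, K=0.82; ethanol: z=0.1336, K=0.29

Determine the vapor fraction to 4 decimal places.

ψ = 0.9139

Let ψ = V/F and solve Σ zᵢ(Kᵢ−1)/(1+ψ(Kᵢ−1)) = 0.
Check two-phase: ΣzᵢKᵢ = 1.4796 > 1 and Σzᵢ/Kᵢ = 1.0719 > 1, so g(0) = 0.4796 > 0 and g(1) = -0.0719 < 0.
Newton iteration, ψ⁰ = 0.5:
  ψ = 0.5000: g = 0.21667, g' = -0.4467 → ψ = 0.9851
  ψ = 0.9851: g = -0.05785, g' = -0.9142 → ψ = 0.9218
  ψ = 0.9218: g = -0.00582, g' = -0.7432 → ψ = 0.9140
  ψ = 0.9140: g = -0.00006, g' = -0.7268 → ψ = 0.9139
Converged at ψ = 0.9139.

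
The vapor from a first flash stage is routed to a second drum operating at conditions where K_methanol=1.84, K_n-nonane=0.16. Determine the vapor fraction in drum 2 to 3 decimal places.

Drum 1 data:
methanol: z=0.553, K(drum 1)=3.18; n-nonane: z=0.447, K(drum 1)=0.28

Drum 1:
Binary case is linear: z₁(K₁−1)(1+ψ₁(K₂−1)) + z₂(K₂−1)(1+ψ₁(K₁−1)) = 0
⇒ ψ₁ = [z₁(K₁−1)+z₂(K₂−1)] / [−(K₁−1)(K₂−1)] = 0.8837/1.5696 = 0.563
Drum-1 compositions:
  methanol: x = 0.248, y = 0.790
  n-nonane: x = 0.752, y = 0.210
Drum-2 feed = drum-1 vapor: z₂ = (0.7895, 0.2105).
Drum 2:
Let ψ₂ = V/F and solve Σ zᵢ(Kᵢ−1)/(1+ψ₂(Kᵢ−1)) = 0.
Feasibility: ΣzᵢKᵢ = 1.486, Σzᵢ/Kᵢ = 1.745 — both > 1, two phases present.
Binary case is linear: z₁(K₁−1)(1+ψ₂(K₂−1)) + z₂(K₂−1)(1+ψ₂(K₁−1)) = 0
⇒ ψ₂ = [z₁(K₁−1)+z₂(K₂−1)] / [−(K₁−1)(K₂−1)] = 0.4864/0.7056 = 0.689
  methanol: x = 0.500, y = 0.920
  n-nonane: x = 0.500, y = 0.080

V/F (drum 2) = 0.689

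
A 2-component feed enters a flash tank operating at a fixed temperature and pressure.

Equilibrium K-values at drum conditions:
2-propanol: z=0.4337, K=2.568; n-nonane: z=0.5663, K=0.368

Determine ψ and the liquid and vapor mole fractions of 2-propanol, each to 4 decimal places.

Let ψ = V/F and solve Σ zᵢ(Kᵢ−1)/(1+ψ(Kᵢ−1)) = 0.
Check two-phase: ΣzᵢKᵢ = 1.3221 > 1 and Σzᵢ/Kᵢ = 1.7077 > 1, so g(0) = 0.3221 > 0 and g(1) = -0.7077 < 0.
Binary case is linear: z₁(K₁−1)(1+ψ(K₂−1)) + z₂(K₂−1)(1+ψ(K₁−1)) = 0
⇒ ψ = [z₁(K₁−1)+z₂(K₂−1)] / [−(K₁−1)(K₂−1)] = 0.32214/0.99098 = 0.3251
Compositions from xᵢ = zᵢ/(1+ψ(Kᵢ−1)), yᵢ = Kᵢxᵢ:
  2-propanol: x = 0.2873, y = 0.7377
  n-nonane: x = 0.7127, y = 0.2623

ψ = 0.3251, x_2-propanol = 0.2873, y_2-propanol = 0.7377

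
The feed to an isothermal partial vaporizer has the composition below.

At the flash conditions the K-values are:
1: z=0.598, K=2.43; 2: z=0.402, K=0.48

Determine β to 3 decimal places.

β = 0.869

Let β = V/F and solve Σ zᵢ(Kᵢ−1)/(1+β(Kᵢ−1)) = 0.
Feasibility: ΣzᵢKᵢ = 1.646, Σzᵢ/Kᵢ = 1.084 — both > 1, two phases present.
Newton–Raphson from β = 0.5:
  β = 0.500: g = 0.2161, g' = -0.614 → β = 0.852
  β = 0.852: g = 0.0102, g' = -0.599 → β = 0.869
Converged at β = 0.869.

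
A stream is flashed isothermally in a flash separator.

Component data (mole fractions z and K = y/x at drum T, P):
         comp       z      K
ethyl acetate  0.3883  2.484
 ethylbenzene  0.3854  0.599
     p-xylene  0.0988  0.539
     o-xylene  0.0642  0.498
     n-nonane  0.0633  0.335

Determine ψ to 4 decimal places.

Let ψ = V/F and solve Σ zᵢ(Kᵢ−1)/(1+ψ(Kᵢ−1)) = 0.
g(0) = ΣzᵢKᵢ − 1 = 0.3018 and g(1) = 1 − Σzᵢ/Kᵢ = -0.3009, so a root lies in (0, 1).
Iterate (Newton) starting at ψ = 0.5:
  ψ = 0.5000: g = -0.02779, g' = -0.5059 → ψ = 0.4451
  ψ = 0.4451: g = 0.00032, g' = -0.5185 → ψ = 0.4457
Converged at ψ = 0.4457.

ψ = 0.4457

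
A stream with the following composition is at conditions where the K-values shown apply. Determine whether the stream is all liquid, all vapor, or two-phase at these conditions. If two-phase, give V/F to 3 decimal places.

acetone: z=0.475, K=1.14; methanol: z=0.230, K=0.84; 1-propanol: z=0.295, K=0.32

all liquid

ΣzᵢKᵢ = 0.829; Σzᵢ/Kᵢ = 1.612.
Since ΣzᵢKᵢ < 1 the mixture is below its bubble point — single liquid phase.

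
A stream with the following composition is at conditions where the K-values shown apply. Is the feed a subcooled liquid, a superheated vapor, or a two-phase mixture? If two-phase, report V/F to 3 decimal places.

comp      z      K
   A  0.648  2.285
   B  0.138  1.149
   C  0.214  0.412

superheated vapor

ΣzᵢKᵢ = 1.727; Σzᵢ/Kᵢ = 0.923.
Since Σzᵢ/Kᵢ < 1 the mixture is above its dew point — single vapor phase.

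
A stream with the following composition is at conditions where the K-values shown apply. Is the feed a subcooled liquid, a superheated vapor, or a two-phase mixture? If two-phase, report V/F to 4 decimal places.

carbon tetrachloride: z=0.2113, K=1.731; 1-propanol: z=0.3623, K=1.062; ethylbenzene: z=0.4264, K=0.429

subcooled liquid

ΣzᵢKᵢ = 0.9334; Σzᵢ/Kᵢ = 1.4572.
Since ΣzᵢKᵢ < 1 the mixture is below its bubble point — single liquid phase.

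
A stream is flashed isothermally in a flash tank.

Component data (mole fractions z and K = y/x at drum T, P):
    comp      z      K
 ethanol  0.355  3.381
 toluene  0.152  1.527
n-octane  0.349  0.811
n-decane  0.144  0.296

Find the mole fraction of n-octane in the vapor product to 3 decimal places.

Let ψ = V/F and solve Σ zᵢ(Kᵢ−1)/(1+ψ(Kᵢ−1)) = 0.
Feasibility: ΣzᵢKᵢ = 1.758, Σzᵢ/Kᵢ = 1.121 — both > 1, two phases present.
Newton–Raphson from ψ = 0.38:
  ψ = 0.380: g = 0.3010, g' = -0.731 → ψ = 0.792
  ψ = 0.792: g = 0.0430, g' = -0.644 → ψ = 0.858
  ψ = 0.858: g = -0.0020, g' = -0.711 → ψ = 0.855
Converged at ψ = 0.855.
Compositions from xᵢ = zᵢ/(1+ψ(Kᵢ−1)), yᵢ = Kᵢxᵢ:
  ethanol: x = 0.117, y = 0.395
  toluene: x = 0.105, y = 0.160
  n-octane: x = 0.416, y = 0.338
  n-decane: x = 0.362, y = 0.107

y_n-octane = 0.338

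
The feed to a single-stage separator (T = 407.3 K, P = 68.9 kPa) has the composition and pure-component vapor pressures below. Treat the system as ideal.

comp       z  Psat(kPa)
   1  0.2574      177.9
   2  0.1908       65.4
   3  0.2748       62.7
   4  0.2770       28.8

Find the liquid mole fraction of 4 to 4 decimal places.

Raoult's law: Kᵢ = Pᵢˢᵃᵗ/P = Pᵢˢᵃᵗ/68.9.
  K_1 = 177.9/68.9 = 2.582003, K_2 = 65.4/68.9 = 0.949202, K_3 = 62.7/68.9 = 0.910015, K_4 = 28.8/68.9 = 0.417997
Let ψ = V/F and solve Σ zᵢ(Kᵢ−1)/(1+ψ(Kᵢ−1)) = 0.
Feasibility: ΣzᵢKᵢ = 1.2116, Σzᵢ/Kᵢ = 1.2654 — both > 1, two phases present.
Newton–Raphson from ψ = 0.54:
  ψ = 0.5400: g = -0.05146, g' = -0.3899 → ψ = 0.4080
  ψ = 0.4080: g = 0.00048, g' = -0.4022 → ψ = 0.4092
Converged at ψ = 0.4092.
Compositions from xᵢ = zᵢ/(1+ψ(Kᵢ−1)), yᵢ = Kᵢxᵢ:
  1: x = 0.1562, y = 0.4034
  2: x = 0.1949, y = 0.1850
  3: x = 0.2853, y = 0.2596
  4: x = 0.3636, y = 0.1520

x_4 = 0.3636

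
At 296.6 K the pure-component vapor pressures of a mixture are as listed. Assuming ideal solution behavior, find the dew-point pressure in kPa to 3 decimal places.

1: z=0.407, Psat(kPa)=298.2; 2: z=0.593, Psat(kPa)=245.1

Pdew = 264.251 kPa

At the dew point ψ → 1, so Σzᵢ/Kᵢ = 1 with Kᵢ = Pᵢˢᵃᵗ/P ⇒ 1/P = Σzᵢ/Pᵢˢᵃᵗ.
1/P = 0.407/298.2 + 0.593/245.1 = 0.003784 ⇒ P = 264.251 kPa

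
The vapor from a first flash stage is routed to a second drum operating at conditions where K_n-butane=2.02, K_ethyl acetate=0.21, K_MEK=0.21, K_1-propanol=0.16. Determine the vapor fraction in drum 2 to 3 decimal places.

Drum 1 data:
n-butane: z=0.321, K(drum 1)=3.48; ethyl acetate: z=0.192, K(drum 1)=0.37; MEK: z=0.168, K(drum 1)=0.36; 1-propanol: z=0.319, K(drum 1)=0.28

V/F (drum 2) = 0.668

Drum 1:
Material balance + equilibrium reduce to Σ zᵢ(Kᵢ−1)/(1+ψ₁(Kᵢ−1)) = 0.
g(0) = ΣzᵢKᵢ − 1 = 0.338 and g(1) = 1 − Σzᵢ/Kᵢ = -1.217, so a root lies in (0, 1).
Newton iteration, ψ₁⁰ = 0.46:
  ψ₁ = 0.460: g = -0.2943, g' = -1.090 → ψ₁ = 0.190
  ψ₁ = 0.190: g = 0.0152, g' = -1.322 → ψ₁ = 0.202
Converged at ψ₁ = 0.202.
Drum-1 compositions:
  n-butane: x = 0.214, y = 0.745
  ethyl acetate: x = 0.220, y = 0.081
  MEK: x = 0.193, y = 0.069
  1-propanol: x = 0.373, y = 0.104
Drum-2 feed = drum-1 vapor: z₂ = (0.7447, 0.0814, 0.0694, 0.1045).
Drum 2:
Let ψ₂ = V/F and solve Σ zᵢ(Kᵢ−1)/(1+ψ₂(Kᵢ−1)) = 0.
g(0) = ΣzᵢKᵢ − 1 = 0.553 and g(1) = 1 − Σzᵢ/Kᵢ = -0.740, so a root lies in (0, 1).
Newton–Raphson from ψ₂ = 0.51:
  ψ₂ = 0.510: g = 0.1466, g' = -0.825 → ψ₂ = 0.688
  ψ₂ = 0.688: g = -0.0222, g' = -1.132 → ψ₂ = 0.668
Converged at ψ₂ = 0.668.
  n-butane: x = 0.443, y = 0.895
  ethyl acetate: x = 0.172, y = 0.036
  MEK: x = 0.147, y = 0.031
  1-propanol: x = 0.238, y = 0.038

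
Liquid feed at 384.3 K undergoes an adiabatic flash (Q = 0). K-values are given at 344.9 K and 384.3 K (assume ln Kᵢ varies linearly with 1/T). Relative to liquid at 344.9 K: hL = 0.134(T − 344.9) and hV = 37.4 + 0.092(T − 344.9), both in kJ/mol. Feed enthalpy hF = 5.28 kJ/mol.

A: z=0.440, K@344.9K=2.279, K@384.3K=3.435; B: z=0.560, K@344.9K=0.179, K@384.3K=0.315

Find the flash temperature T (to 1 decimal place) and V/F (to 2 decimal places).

T = 348.0 K, V/F = 0.13

Adiabatic flash: solve Rachford–Rice at each trial T, then check hF = ψ·hV(T) + (1−ψ)·hL(T).
  T = 344.9 K: K = (2.279, 0.179), RR gives ψ = 0.098, H_out = 3.669 kJ/mol
  T = 384.3 K: K = (3.435, 0.315), RR gives ψ = 0.412, H_out = 20.019 kJ/mol
  T = 364.6 K: K = (2.829, 0.241), RR gives ψ = 0.274, H_out = 12.647 kJ/mol
  T = 354.8 K: K = (2.548, 0.209), RR gives ψ = 0.194, H_out = 8.516 kJ/mol
  T = 349.9 K: K = (2.413, 0.194), RR gives ψ = 0.149, H_out = 6.226 kJ/mol
  T = 347.4 K: K = (2.346, 0.186), RR gives ψ = 0.125, H_out = 4.979 kJ/mol
  T = 348.6 K: K = (2.378, 0.190), RR gives ψ = 0.137, H_out = 5.585 kJ/mol
Linear interpolation between T = 347.4 (H_out = 4.979) and T = 348.6 (H_out = 5.585) on hF = 5.28 gives T ≈ 348.0 K, at which ψ = 0.13.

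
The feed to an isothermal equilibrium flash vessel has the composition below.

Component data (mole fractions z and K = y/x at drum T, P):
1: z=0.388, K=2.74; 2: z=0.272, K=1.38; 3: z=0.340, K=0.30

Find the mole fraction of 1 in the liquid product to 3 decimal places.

Let ψ = V/F and solve Σ zᵢ(Kᵢ−1)/(1+ψ(Kᵢ−1)) = 0.
Feasibility: ΣzᵢKᵢ = 1.540, Σzᵢ/Kᵢ = 1.472 — both > 1, two phases present.
Iterate (Newton) starting at ψ = 0.47:
  ψ = 0.470: g = 0.1044, g' = -0.754 → ψ = 0.608
  ψ = 0.608: g = -0.0027, g' = -0.809 → ψ = 0.605
Converged at ψ = 0.605.
Compositions from xᵢ = zᵢ/(1+ψ(Kᵢ−1)), yᵢ = Kᵢxᵢ:
  1: x = 0.189, y = 0.518
  2: x = 0.221, y = 0.305
  3: x = 0.590, y = 0.177

x_1 = 0.189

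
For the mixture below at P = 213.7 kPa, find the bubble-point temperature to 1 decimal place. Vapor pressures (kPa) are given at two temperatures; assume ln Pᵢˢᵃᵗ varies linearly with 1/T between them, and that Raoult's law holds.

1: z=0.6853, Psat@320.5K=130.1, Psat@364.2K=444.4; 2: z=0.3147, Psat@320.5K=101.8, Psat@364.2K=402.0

Bubble-point temperature: ΣzᵢPᵢˢᵃᵗ(T) = P. Interpolate ln Pᵢˢᵃᵗ = aᵢ + bᵢ/T.
  T = 320.5 K: ΣzᵢPᵢˢᵃᵗ = 121.19 kPa
  T = 364.2 K: ΣzᵢPᵢˢᵃᵗ = 431.06 kPa
  T = 342.4 K: ΣzᵢPᵢˢᵃᵗ = 238.23 kPa
  T = 331.4 K: ΣzᵢPᵢˢᵃᵗ = 171.53 kPa
  T = 336.9 K: ΣzᵢPᵢˢᵃᵗ = 202.68 kPa
  T = 339.6 K: ΣzᵢPᵢˢᵃᵗ = 219.56 kPa
Interpolating between 336.9 K and 339.6 K gives T ≈ 338.7 K.

T = 338.7 K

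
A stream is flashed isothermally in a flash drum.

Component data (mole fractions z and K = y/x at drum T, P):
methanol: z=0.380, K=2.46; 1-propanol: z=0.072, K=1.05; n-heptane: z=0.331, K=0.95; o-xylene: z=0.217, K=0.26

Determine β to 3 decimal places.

Material balance + equilibrium reduce to Σ zᵢ(Kᵢ−1)/(1+β(Kᵢ−1)) = 0.
Feasibility: ΣzᵢKᵢ = 1.381, Σzᵢ/Kᵢ = 1.406 — both > 1, two phases present.
Iterate (Newton) starting at β = 0.38:
  β = 0.380: g = 0.1201, g' = -0.566 → β = 0.592
  β = 0.592: g = -0.0018, g' = -0.611 → β = 0.589
Converged at β = 0.589.

β = 0.589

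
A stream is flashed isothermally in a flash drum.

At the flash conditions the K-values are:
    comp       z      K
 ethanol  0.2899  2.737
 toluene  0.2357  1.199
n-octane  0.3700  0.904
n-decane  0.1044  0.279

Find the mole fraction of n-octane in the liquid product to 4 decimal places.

Let β = V/F and solve Σ zᵢ(Kᵢ−1)/(1+β(Kᵢ−1)) = 0.
Feasibility: ΣzᵢKᵢ = 1.4397, Σzᵢ/Kᵢ = 1.0860 — both > 1, two phases present.
Newton–Raphson from β = 0.42:
  β = 0.4200: g = 0.18946, g' = -0.4157 → β = 0.8757
  β = 0.8757: g = -0.00332, g' = -0.5479 → β = 0.8697
  β = 0.8697: g = -0.00002, g' = -0.5398 → β = 0.8696
Converged at β = 0.8696.
Compositions from xᵢ = zᵢ/(1+β(Kᵢ−1)), yᵢ = Kᵢxᵢ:
  ethanol: x = 0.1155, y = 0.3160
  toluene: x = 0.2009, y = 0.2409
  n-octane: x = 0.4037, y = 0.3649
  n-decane: x = 0.2799, y = 0.0781

x_n-octane = 0.4037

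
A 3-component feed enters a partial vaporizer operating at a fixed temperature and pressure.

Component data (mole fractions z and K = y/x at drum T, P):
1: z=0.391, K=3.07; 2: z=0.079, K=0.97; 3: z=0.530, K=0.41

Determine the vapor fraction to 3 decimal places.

Material balance + equilibrium reduce to Σ zᵢ(Kᵢ−1)/(1+ψ(Kᵢ−1)) = 0.
Check two-phase: ΣzᵢKᵢ = 1.494 > 1 and Σzᵢ/Kᵢ = 1.501 > 1, so g(0) = 0.494 > 0 and g(1) = -0.501 < 0.
Newton–Raphson from ψ = 0.57:
  ψ = 0.570: g = -0.1023, g' = -0.771 → ψ = 0.437
  ψ = 0.437: g = 0.0009, g' = -0.797 → ψ = 0.439
Converged at ψ = 0.439.

ψ = 0.439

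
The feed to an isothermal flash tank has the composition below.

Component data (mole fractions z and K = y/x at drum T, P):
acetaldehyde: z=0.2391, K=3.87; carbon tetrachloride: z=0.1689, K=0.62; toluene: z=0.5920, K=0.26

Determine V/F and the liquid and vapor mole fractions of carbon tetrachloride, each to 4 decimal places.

V/F = 0.0959, x_carbon tetrachloride = 0.1753, y_carbon tetrachloride = 0.1087

Rachford–Rice: g(V/F) = Σ zᵢ(Kᵢ−1)/(1+V/F(Kᵢ−1)) = 0.
g(0) = ΣzᵢKᵢ − 1 = 0.1840 and g(1) = 1 − Σzᵢ/Kᵢ = -1.6111, so a root lies in (0, 1).
Iterate (Newton) starting at V/F = 0.69:
  V/F = 0.6900: g = -0.75188, g' = -1.6200 → V/F = 0.2259
  V/F = 0.2259: g = -0.17989, g' = -1.2214 → V/F = 0.0786
  V/F = 0.0786: g = 0.02861, g' = -1.7025 → V/F = 0.0954
  V/F = 0.0954: g = 0.00075, g' = -1.6153 → V/F = 0.0959
Converged at V/F = 0.0959.
Compositions from xᵢ = zᵢ/(1+V/F(Kᵢ−1)), yᵢ = Kᵢxᵢ:
  acetaldehyde: x = 0.1875, y = 0.7256
  carbon tetrachloride: x = 0.1753, y = 0.1087
  toluene: x = 0.6372, y = 0.1657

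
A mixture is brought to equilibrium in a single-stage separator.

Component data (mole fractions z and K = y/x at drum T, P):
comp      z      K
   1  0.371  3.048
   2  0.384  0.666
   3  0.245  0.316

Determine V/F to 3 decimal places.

Material balance + equilibrium reduce to Σ zᵢ(Kᵢ−1)/(1+V/F(Kᵢ−1)) = 0.
Check two-phase: ΣzᵢKᵢ = 1.464 > 1 and Σzᵢ/Kᵢ = 1.474 > 1, so g(0) = 0.464 > 0 and g(1) = -0.474 < 0.
Newton–Raphson from V/F = 0.5:
  V/F = 0.500: g = -0.0333, g' = -0.706 → V/F = 0.453
Converged at V/F = 0.453.

V/F = 0.453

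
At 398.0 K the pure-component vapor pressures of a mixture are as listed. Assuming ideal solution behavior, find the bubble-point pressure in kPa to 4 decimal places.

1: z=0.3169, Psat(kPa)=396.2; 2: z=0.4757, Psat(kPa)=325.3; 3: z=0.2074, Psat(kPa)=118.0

Pbub = 304.7742 kPa

At the bubble point ψ → 0, so ΣzᵢKᵢ = 1 with Kᵢ = Pᵢˢᵃᵗ/P ⇒ P = ΣzᵢPᵢˢᵃᵗ.
P = 0.3169·396.2 + 0.4757·325.3 + 0.2074·118.0 = 304.7742 kPa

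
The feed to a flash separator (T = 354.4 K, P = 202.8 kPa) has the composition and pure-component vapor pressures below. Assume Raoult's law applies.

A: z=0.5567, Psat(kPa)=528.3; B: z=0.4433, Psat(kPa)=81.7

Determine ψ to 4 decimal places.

ψ = 0.6561

Raoult's law: Kᵢ = Pᵢˢᵃᵗ/P = Pᵢˢᵃᵗ/202.8.
  K_A = 528.3/202.8 = 2.605030, K_B = 81.7/202.8 = 0.402860
Material balance + equilibrium reduce to Σ zᵢ(Kᵢ−1)/(1+ψ(Kᵢ−1)) = 0.
g(0) = ΣzᵢKᵢ − 1 = 0.6288 and g(1) = 1 − Σzᵢ/Kᵢ = -0.3141, so a root lies in (0, 1).
Binary case is linear: z₁(K₁−1)(1+ψ(K₂−1)) + z₂(K₂−1)(1+ψ(K₁−1)) = 0
⇒ ψ = [z₁(K₁−1)+z₂(K₂−1)] / [−(K₁−1)(K₂−1)] = 0.62881/0.95843 = 0.6561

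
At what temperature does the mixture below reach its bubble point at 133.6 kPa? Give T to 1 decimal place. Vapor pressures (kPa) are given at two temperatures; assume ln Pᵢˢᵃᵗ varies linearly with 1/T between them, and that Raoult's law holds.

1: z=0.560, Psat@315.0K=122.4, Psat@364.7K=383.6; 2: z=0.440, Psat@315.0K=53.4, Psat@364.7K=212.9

Bubble-point temperature: ΣzᵢPᵢˢᵃᵗ(T) = P. Interpolate ln Pᵢˢᵃᵗ = aᵢ + bᵢ/T.
  T = 315.0 K: ΣzᵢPᵢˢᵃᵗ = 92.04 kPa
  T = 364.7 K: ΣzᵢPᵢˢᵃᵗ = 308.49 kPa
  T = 339.9 K: ΣzᵢPᵢˢᵃᵗ = 176.08 kPa
  T = 327.4 K: ΣzᵢPᵢˢᵃᵗ = 128.66 kPa
  T = 333.6 K: ΣzᵢPᵢˢᵃᵗ = 150.76 kPa
  T = 330.5 K: ΣzᵢPᵢˢᵃᵗ = 139.37 kPa
  T = 328.9 K: ΣzᵢPᵢˢᵃᵗ = 133.76 kPa
Interpolating between 327.4 K and 328.9 K gives T ≈ 328.9 K.

T = 328.9 K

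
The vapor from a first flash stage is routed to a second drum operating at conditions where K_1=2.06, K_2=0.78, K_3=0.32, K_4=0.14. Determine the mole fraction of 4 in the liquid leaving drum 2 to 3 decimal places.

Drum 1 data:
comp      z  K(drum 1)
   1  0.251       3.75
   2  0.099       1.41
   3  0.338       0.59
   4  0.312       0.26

x_4 (drum 2) = 0.165

Drum 1:
Let ψ₁ = V/F and solve Σ zᵢ(Kᵢ−1)/(1+ψ₁(Kᵢ−1)) = 0.
g(0) = ΣzᵢKᵢ − 1 = 0.361 and g(1) = 1 − Σzᵢ/Kᵢ = -0.910, so a root lies in (0, 1).
Iterate (Newton) starting at ψ₁ = 0.5:
  ψ₁ = 0.500: g = -0.2165, g' = -0.868 → ψ₁ = 0.251
  ψ₁ = 0.251: g = 0.0074, g' = -1.007 → ψ₁ = 0.258
Converged at ψ₁ = 0.258.
Drum-1 compositions:
  1: x = 0.147, y = 0.550
  2: x = 0.090, y = 0.126
  3: x = 0.378, y = 0.223
  4: x = 0.386, y = 0.100
Drum-2 feed = drum-1 vapor: z₂ = (0.5505, 0.1262, 0.2230, 0.1003).
Drum 2:
Material balance + equilibrium reduce to Σ zᵢ(Kᵢ−1)/(1+ψ₂(Kᵢ−1)) = 0.
g(0) = ΣzᵢKᵢ − 1 = 0.318 and g(1) = 1 − Σzᵢ/Kᵢ = -0.842, so a root lies in (0, 1).
Newton–Raphson from ψ₂ = 0.5:
  ψ₂ = 0.500: g = -0.0309, g' = -0.737 → ψ₂ = 0.458
  ψ₂ = 0.458: g = -0.0007, g' = -0.707 → ψ₂ = 0.457
Converged at ψ₂ = 0.457.
  1: x = 0.371, y = 0.764
  2: x = 0.140, y = 0.109
  3: x = 0.324, y = 0.104
  4: x = 0.165, y = 0.023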